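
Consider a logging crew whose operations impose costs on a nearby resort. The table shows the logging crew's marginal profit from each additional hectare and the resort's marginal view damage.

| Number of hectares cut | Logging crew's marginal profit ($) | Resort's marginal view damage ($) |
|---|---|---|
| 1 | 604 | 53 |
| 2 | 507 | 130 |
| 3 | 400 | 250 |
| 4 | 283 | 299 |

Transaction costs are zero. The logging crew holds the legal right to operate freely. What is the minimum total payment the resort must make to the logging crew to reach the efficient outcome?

Left alone the logging crew would choose level 4 (marginal profit stays positive).
Efficient level: k* = 3 (marginal profit ≥ marginal view damage through 3).
The resort must at least cover the logging crew's forgone profit from cutting 4→3: 283 = 283.

$283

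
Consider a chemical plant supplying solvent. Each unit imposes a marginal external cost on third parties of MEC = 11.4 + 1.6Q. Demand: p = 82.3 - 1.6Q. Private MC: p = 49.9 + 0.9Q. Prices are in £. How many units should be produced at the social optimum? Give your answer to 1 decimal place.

Social marginal cost = private MC + MEC = 61.3 + 2.5Q.
Set SMC = demand: 61.3 + 2.5Q = 82.3 - 1.6Q → Q* = 5.1220.

Q* = 5.1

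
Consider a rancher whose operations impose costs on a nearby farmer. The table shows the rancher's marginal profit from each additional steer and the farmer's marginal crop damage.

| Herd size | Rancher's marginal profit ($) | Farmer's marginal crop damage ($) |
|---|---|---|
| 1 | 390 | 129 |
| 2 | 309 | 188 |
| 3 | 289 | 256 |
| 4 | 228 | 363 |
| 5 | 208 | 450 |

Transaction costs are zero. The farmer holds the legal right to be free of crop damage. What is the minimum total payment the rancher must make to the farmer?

Efficient level: marginal profit ≥ marginal crop damage through level 3, so k* = 3.
With the farmer holding the right, the rancher must at least compensate total damage at k*: 129 + 188 + 256 = 573.

$573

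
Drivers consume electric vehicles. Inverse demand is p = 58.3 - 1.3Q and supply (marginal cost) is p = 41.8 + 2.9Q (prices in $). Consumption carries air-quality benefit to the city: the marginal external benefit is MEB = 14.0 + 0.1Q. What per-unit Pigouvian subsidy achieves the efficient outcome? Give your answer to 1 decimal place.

Social marginal benefit = demand + MEB = 72.3 - 1.2Q.
Set SMB = MC: 72.3 - 1.2Q = 41.8 + 2.9Q → Q* = 7.4390.
The Pigouvian subsidy equals MEB at Q*: 14.0 + 0.1×7.4390 = 14.7439.

subsidy = $14.7 per unit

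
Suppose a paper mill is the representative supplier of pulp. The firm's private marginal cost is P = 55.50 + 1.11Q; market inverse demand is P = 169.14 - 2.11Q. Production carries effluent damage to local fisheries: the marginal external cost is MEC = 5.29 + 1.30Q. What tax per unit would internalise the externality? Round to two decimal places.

Social marginal cost = private MC + MEC = 60.79 + 2.41Q.
Set SMC = demand: 60.79 + 2.41Q = 169.14 - 2.11Q → Q* = 23.9712.
The Pigouvian tax equals MEC at Q*: 5.29 + 1.30×23.9712 = 36.4526.

tax = 36.45 per unit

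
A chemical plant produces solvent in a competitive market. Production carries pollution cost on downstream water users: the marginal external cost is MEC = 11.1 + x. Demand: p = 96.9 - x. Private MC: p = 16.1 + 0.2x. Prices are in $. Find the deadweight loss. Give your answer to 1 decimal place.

DWL = $1398.1

Market equilibrium (private): 16.1 + 0.2x = 96.9 - x → x_m = 67.3333.
Social marginal cost = private MC + MEC = 27.2 + 1.2x.
Set SMC = demand: 27.2 + 1.2x = 96.9 - x → x* = 31.6818.
Between x* and x_m the wedge SMC − demand runs linearly from 0 to MEC(x_m), so the loss is a triangle.
DWL = ½ × 35.6515 × 78.4333 = 1398.1324.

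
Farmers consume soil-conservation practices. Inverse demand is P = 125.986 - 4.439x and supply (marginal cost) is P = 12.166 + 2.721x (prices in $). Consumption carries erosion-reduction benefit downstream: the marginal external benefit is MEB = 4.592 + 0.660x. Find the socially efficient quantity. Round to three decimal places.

x* = 18.217

Social marginal benefit = demand + MEB = 130.578 - 3.779x.
Set SMB = MC: 130.578 - 3.779x = 12.166 + 2.721x → x* = 18.2172.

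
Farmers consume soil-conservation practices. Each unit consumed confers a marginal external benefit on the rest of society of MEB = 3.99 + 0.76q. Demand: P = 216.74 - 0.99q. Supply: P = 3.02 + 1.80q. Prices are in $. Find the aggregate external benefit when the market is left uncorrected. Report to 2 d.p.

$2535.44

Market equilibrium (private): 3.02 + 1.80q = 216.74 - 0.99q → q_m = 76.6022.
Total external benefit = ∫₀^{q_m} (3.99 + 0.76q) dq = 3.99×76.6022 + ½×0.76×76.6022² = 2535.4437.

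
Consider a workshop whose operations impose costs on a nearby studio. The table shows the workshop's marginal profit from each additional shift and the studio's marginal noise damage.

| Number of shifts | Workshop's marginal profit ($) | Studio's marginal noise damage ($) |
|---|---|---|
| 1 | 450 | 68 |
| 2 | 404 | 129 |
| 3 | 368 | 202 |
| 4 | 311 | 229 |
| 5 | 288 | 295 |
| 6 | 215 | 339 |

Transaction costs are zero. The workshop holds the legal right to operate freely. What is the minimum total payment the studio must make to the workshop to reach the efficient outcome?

Left alone the workshop would choose level 6 (marginal profit stays positive).
Efficient level: k* = 4 (marginal profit ≥ marginal noise damage through 4).
The studio must at least cover the workshop's forgone profit from cutting 6→4: 288 + 215 = 503.

$503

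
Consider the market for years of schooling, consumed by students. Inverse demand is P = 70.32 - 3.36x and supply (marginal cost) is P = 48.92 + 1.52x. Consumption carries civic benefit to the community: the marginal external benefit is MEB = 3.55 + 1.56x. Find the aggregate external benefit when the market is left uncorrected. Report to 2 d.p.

30.57

Market equilibrium (private): 48.92 + 1.52x = 70.32 - 3.36x → x_m = 4.3852.
Total external benefit = ∫₀^{x_m} (3.55 + 1.56x) dx = 3.55×4.3852 + ½×1.56×4.3852² = 30.5668.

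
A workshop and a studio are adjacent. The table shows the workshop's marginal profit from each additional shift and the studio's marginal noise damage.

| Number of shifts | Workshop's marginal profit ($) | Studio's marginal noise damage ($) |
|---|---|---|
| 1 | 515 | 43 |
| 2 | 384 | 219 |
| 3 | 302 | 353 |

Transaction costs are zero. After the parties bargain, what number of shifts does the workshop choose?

Bargaining reaches the level where marginal profit last exceeds marginal noise damage.
That holds through level 2 (384 ≥ 219) but not at 3 (302 < 353).

2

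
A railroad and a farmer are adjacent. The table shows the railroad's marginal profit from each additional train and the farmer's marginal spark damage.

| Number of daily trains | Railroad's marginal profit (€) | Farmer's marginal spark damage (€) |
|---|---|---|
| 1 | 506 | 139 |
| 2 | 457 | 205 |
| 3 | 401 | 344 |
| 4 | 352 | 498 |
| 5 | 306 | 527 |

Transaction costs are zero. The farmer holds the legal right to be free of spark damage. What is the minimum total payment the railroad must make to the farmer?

Efficient level: marginal profit ≥ marginal spark damage through level 3, so k* = 3.
With the farmer holding the right, the railroad must at least compensate total damage at k*: 139 + 205 + 344 = 688.

€688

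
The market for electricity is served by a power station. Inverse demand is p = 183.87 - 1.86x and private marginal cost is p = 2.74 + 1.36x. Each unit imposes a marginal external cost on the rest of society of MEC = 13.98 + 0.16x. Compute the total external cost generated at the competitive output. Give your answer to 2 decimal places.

1039.54

Market equilibrium (private): 2.74 + 1.36x = 183.87 - 1.86x → x_m = 56.2516.
Total external cost = ∫₀^{x_m} (13.98 + 0.16x) dx = 13.98×56.2516 + ½×0.16×56.2516² = 1039.5368.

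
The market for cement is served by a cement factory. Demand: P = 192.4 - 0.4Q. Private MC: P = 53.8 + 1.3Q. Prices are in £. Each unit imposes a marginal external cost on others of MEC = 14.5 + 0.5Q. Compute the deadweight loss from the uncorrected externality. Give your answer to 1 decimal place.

Market equilibrium (private): 53.8 + 1.3Q = 192.4 - 0.4Q → Q_m = 81.5294.
Social marginal cost = private MC + MEC = 68.3 + 1.8Q.
Set SMC = demand: 68.3 + 1.8Q = 192.4 - 0.4Q → Q* = 56.4091.
Height of the DWL triangle at Q_m is SMC(Q_m) − demand(Q_m) = MEC(Q_m) = 55.2647.
DWL = ½ × 25.1203 × 55.2647 = 694.1329.

DWL = £694.1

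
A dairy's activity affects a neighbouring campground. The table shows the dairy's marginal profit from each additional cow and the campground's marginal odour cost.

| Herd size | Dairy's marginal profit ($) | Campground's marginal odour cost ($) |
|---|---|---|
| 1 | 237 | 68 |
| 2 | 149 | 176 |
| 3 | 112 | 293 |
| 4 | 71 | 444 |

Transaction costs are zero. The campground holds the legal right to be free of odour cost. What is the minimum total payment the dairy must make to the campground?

$68

Efficient level: marginal profit ≥ marginal odour cost through level 1, so k* = 1.
With the campground holding the right, the dairy must at least compensate total damage at k*: 68 = 68.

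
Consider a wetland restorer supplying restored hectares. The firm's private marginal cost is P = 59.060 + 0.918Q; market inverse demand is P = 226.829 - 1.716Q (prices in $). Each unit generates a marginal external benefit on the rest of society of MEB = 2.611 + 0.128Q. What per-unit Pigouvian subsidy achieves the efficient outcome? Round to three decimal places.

subsidy = $11.314 per unit

Social marginal cost = private MC − MEB = 56.449 + 0.790Q.
Set SMC = demand: 56.449 + 0.790Q = 226.829 - 1.716Q → Q* = 67.9888.
The Pigouvian subsidy equals MEB at Q*: 2.611 + 0.128×67.9888 = 11.3136.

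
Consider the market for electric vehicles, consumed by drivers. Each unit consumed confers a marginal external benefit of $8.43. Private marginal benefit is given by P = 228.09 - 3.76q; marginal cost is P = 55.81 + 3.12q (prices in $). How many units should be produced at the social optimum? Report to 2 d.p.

q* = 26.27

Social marginal benefit = demand + MEB = 236.52 - 3.76q.
Set SMB = MC: 236.52 - 3.76q = 55.81 + 3.12q → q* = 26.2660.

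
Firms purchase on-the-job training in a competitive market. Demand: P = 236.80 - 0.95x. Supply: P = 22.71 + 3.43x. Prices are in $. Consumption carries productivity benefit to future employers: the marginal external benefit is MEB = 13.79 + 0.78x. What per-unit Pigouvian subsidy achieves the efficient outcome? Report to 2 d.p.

Social marginal benefit = demand + MEB = 250.59 - 0.17x.
Set SMB = MC: 250.59 - 0.17x = 22.71 + 3.43x → x* = 63.3000.
The Pigouvian subsidy equals MEB at x*: 13.79 + 0.78×63.3000 = 63.1640.

subsidy = $63.16 per unit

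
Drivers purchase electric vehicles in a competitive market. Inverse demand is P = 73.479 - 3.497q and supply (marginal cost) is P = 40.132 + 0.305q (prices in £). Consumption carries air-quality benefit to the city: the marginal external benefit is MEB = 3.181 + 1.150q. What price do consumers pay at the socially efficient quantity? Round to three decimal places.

P = £25.312

Social marginal benefit = demand + MEB = 76.660 - 2.347q.
Set SMB = MC: 76.660 - 2.347q = 40.132 + 0.305q → q* = 13.7738.
Consumer price on the demand curve at q*: 73.479 − 3.497×13.7738 = 25.3120.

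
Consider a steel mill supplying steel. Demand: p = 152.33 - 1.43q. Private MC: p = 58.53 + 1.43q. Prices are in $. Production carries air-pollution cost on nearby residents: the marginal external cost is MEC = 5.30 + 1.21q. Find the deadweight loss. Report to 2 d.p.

DWL = $248.60

Market equilibrium (private): 58.53 + 1.43q = 152.33 - 1.43q → q_m = 32.7972.
Social marginal cost = private MC + MEC = 63.83 + 2.64q.
Set SMC = demand: 63.83 + 2.64q = 152.33 - 1.43q → q* = 21.7445.
The welfare-loss triangle has base |q_m − q*| and height MEC(q_m) (the vertical gap between SMC and demand is zero at q* and MEC at q_m).
DWL = ½ × 11.0527 × 44.9846 = 248.6006.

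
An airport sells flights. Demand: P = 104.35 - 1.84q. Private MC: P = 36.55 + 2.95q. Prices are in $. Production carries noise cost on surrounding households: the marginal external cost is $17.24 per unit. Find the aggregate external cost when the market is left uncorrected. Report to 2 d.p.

Market equilibrium (private): 36.55 + 2.95q = 104.35 - 1.84q → q_m = 14.1545.
Total external cost = MEC × q_m = 17.24 × 14.1545 = 244.0236.

$244.02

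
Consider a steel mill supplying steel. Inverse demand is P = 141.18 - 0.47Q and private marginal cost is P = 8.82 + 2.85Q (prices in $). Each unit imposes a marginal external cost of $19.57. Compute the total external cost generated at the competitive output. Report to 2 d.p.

Market equilibrium (private): 8.82 + 2.85Q = 141.18 - 0.47Q → Q_m = 39.8675.
Total external cost = MEC × Q_m = 19.57 × 39.8675 = 780.2070.

$780.21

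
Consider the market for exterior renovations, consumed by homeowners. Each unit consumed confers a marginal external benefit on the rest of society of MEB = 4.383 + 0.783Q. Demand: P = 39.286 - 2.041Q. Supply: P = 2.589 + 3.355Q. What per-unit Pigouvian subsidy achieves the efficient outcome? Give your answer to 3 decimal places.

Social marginal benefit = demand + MEB = 43.669 - 1.258Q.
Set SMB = MC: 43.669 - 1.258Q = 2.589 + 3.355Q → Q* = 8.9053.
The Pigouvian subsidy equals MEB at Q*: 4.383 + 0.783×8.9053 = 11.3558.

subsidy = 11.356 per unit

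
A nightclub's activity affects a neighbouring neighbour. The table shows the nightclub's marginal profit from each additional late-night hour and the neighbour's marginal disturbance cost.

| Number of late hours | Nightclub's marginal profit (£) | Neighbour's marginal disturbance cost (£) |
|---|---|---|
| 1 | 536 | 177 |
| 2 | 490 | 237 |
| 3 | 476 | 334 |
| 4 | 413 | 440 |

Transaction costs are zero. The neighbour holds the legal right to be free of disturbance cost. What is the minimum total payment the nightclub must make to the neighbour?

£748

Efficient level: marginal profit ≥ marginal disturbance cost through level 3, so k* = 3.
With the neighbour holding the right, the nightclub must at least compensate total damage at k*: 177 + 237 + 334 = 748.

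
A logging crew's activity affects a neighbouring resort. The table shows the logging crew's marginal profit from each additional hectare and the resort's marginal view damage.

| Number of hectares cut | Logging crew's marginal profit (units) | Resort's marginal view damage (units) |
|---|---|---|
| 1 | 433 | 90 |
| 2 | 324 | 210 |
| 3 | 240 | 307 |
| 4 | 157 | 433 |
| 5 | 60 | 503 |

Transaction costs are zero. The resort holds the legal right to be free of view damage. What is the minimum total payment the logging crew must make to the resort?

Efficient level: marginal profit ≥ marginal view damage through level 2, so k* = 2.
With the resort holding the right, the logging crew must at least compensate total damage at k*: 90 + 210 = 300.

300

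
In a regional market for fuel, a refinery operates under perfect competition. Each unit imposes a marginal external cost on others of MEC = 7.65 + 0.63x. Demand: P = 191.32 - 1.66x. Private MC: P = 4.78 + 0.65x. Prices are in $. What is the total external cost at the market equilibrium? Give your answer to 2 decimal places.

$2671.90

Market equilibrium (private): 4.78 + 0.65x = 191.32 - 1.66x → x_m = 80.7532.
Total external cost = ∫₀^{x_m} (7.65 + 0.63x) dx = 7.65×80.7532 + ½×0.63×80.7532² = 2671.9020.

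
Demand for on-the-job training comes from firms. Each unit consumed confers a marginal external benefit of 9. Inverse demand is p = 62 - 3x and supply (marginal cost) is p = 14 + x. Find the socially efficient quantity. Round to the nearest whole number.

Social marginal benefit = demand + MEB = 71 - 3x.
Set SMB = MC: 71 - 3x = 14 + x → x* = 14.2500.

x* = 14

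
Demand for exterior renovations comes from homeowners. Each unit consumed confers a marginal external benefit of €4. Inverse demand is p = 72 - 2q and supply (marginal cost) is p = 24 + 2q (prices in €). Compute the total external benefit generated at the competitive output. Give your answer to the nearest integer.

€48

Market equilibrium (private): 24 + 2q = 72 - 2q → q_m = 12.0000.
Total external benefit = MEB × q_m = 4 × 12.0000 = 48.0000.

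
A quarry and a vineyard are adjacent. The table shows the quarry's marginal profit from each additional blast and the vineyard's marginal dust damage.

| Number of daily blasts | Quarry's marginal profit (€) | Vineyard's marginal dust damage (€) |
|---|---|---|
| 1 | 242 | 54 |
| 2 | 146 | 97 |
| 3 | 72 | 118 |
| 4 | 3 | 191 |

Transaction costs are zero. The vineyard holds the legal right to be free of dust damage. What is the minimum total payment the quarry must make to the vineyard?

Efficient level: marginal profit ≥ marginal dust damage through level 2, so k* = 2.
With the vineyard holding the right, the quarry must at least compensate total damage at k*: 54 + 97 = 151.

€151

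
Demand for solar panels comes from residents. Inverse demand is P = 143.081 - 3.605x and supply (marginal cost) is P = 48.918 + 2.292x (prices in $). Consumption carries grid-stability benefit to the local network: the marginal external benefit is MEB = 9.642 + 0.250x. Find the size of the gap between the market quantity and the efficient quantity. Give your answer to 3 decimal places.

2.414 units

Market equilibrium (private): 48.918 + 2.292x = 143.081 - 3.605x → x_m = 15.9679.
Social marginal benefit = demand + MEB = 152.723 - 3.355x.
Set SMB = MC: 152.723 - 3.355x = 48.918 + 2.292x → x* = 18.3823.
Gap = |15.9679 − 18.3823| = 2.4144.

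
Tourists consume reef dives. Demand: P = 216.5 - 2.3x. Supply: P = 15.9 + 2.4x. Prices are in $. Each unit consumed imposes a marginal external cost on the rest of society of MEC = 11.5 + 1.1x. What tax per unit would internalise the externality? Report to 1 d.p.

Social marginal benefit = demand − MEC = 205.0 - 3.4x.
Set SMB = MC: 205.0 - 3.4x = 15.9 + 2.4x → x* = 32.6034.
The Pigouvian tax equals MEC at x*: 11.5 + 1.1×32.6034 = 47.3637.

tax = $47.4 per unit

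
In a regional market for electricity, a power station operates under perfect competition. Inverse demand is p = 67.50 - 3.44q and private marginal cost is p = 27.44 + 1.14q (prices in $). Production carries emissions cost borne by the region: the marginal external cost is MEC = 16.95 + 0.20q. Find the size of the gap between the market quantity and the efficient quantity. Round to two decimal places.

3.91 units

Market equilibrium (private): 27.44 + 1.14q = 67.50 - 3.44q → q_m = 8.7467.
Social marginal cost = private MC + MEC = 44.39 + 1.34q.
Set SMC = demand: 44.39 + 1.34q = 67.50 - 3.44q → q* = 4.8347.
Gap = |8.7467 − 4.8347| = 3.9120.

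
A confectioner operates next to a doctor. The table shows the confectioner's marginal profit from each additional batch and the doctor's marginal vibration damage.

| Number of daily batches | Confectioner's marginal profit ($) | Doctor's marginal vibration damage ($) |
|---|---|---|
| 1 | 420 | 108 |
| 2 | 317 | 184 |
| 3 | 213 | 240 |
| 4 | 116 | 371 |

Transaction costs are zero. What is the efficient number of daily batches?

Bargaining reaches the level where marginal profit last exceeds marginal vibration damage.
That holds through level 2 (317 ≥ 184) but not at 3 (213 < 240).

2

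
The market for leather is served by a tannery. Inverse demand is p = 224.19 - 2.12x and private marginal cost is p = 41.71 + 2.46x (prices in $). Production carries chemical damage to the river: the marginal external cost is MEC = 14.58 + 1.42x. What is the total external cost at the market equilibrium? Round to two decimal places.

$1708.00

Market equilibrium (private): 41.71 + 2.46x = 224.19 - 2.12x → x_m = 39.8428.
Total external cost = ∫₀^{x_m} (14.58 + 1.42x) dx = 14.58×39.8428 + ½×1.42×39.8428² = 1707.9966.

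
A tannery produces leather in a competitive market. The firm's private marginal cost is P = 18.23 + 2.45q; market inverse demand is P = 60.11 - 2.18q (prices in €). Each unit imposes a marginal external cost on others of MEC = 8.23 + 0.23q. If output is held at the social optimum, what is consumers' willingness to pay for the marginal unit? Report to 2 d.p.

Social marginal cost = private MC + MEC = 26.46 + 2.68q.
Set SMC = demand: 26.46 + 2.68q = 60.11 - 2.18q → q* = 6.9239.
Consumer price on the demand curve at q*: 60.11 − 2.18×6.9239 = 45.0159.

P = €45.02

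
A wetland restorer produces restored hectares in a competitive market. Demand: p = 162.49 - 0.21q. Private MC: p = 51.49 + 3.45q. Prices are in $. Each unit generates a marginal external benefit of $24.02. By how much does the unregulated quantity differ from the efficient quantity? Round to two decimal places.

6.56 units

Market equilibrium (private): 51.49 + 3.45q = 162.49 - 0.21q → q_m = 30.3279.
Social marginal cost = private MC − MEB = 27.47 + 3.45q.
Set SMC = demand: 27.47 + 3.45q = 162.49 - 0.21q → q* = 36.8907.
Gap = |30.3279 − 36.8907| = 6.5628.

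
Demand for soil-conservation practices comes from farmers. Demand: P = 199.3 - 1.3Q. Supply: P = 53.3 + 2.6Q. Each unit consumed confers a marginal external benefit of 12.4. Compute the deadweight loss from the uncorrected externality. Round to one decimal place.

Market equilibrium (private): 53.3 + 2.6Q = 199.3 - 1.3Q → Q_m = 37.4359.
Social marginal benefit = demand + MEB = 211.7 - 1.3Q.
Set SMB = MC: 211.7 - 1.3Q = 53.3 + 2.6Q → Q* = 40.6154.
Between Q* and Q_m the wedge SMB − MC runs linearly from 0 to MEB(Q_m), so the loss is a triangle.
DWL = ½ × 3.1795 × 12.4000 = 19.7129.

DWL = 19.7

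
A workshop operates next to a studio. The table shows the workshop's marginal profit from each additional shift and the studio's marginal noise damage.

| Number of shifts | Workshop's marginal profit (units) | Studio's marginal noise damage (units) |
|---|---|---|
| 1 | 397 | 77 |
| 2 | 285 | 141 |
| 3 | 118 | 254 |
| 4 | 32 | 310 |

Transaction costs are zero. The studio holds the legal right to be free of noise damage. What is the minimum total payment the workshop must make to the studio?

218

Efficient level: marginal profit ≥ marginal noise damage through level 2, so k* = 2.
With the studio holding the right, the workshop must at least compensate total damage at k*: 77 + 141 = 218.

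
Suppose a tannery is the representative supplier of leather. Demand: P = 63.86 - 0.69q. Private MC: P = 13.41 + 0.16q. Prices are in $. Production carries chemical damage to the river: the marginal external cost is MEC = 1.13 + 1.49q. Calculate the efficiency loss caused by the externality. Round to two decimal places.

DWL = $1714.11

Market equilibrium (private): 13.41 + 0.16q = 63.86 - 0.69q → q_m = 59.3529.
Social marginal cost = private MC + MEC = 14.54 + 1.65q.
Set SMC = demand: 14.54 + 1.65q = 63.86 - 0.69q → q* = 21.0769.
The loss is the area between SMC and demand from q* to q_m; with linear curves that's a triangle of height MEC(q_m).
DWL = ½ × 38.2760 × 89.5659 = 1714.1122.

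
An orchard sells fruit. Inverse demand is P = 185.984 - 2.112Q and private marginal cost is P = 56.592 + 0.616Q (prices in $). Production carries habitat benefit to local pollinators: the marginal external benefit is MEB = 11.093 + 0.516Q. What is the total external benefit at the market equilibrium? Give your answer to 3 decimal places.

Market equilibrium (private): 56.592 + 0.616Q = 185.984 - 2.112Q → Q_m = 47.4311.
Total external benefit = ∫₀^{Q_m} (11.093 + 0.516Q) dQ = 11.093×47.4311 + ½×0.516×47.4311² = 1106.5782.

$1106.578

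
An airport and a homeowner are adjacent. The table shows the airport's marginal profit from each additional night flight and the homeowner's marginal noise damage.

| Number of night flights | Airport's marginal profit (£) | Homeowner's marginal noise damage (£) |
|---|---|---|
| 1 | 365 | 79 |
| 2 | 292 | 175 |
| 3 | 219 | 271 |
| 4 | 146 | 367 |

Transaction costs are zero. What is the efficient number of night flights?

2

Bargaining reaches the level where marginal profit last exceeds marginal noise damage.
That holds through level 2 (292 ≥ 175) but not at 3 (219 < 271).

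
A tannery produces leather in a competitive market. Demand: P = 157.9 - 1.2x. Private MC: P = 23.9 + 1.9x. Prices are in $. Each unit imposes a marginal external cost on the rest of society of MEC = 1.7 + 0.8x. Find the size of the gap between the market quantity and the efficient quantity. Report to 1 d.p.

Market equilibrium (private): 23.9 + 1.9x = 157.9 - 1.2x → x_m = 43.2258.
Social marginal cost = private MC + MEC = 25.6 + 2.7x.
Set SMC = demand: 25.6 + 2.7x = 157.9 - 1.2x → x* = 33.9231.
Gap = |43.2258 − 33.9231| = 9.3027.

9.3 units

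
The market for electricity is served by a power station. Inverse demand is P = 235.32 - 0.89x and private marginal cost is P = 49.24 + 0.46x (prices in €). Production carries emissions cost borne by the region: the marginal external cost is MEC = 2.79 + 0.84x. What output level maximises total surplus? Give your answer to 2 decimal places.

Social marginal cost = private MC + MEC = 52.03 + 1.30x.
Set SMC = demand: 52.03 + 1.30x = 235.32 - 0.89x → x* = 83.6941.

x* = 83.69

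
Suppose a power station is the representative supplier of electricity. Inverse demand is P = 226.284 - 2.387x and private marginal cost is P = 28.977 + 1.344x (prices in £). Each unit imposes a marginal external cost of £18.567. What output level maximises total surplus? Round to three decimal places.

Social marginal cost = private MC + MEC = 47.544 + 1.344x.
Set SMC = demand: 47.544 + 1.344x = 226.284 - 2.387x → x* = 47.9067.

x* = 47.907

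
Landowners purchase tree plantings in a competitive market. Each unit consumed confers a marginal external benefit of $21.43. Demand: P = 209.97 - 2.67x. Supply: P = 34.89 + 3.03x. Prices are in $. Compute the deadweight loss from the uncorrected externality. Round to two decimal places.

Market equilibrium (private): 34.89 + 3.03x = 209.97 - 2.67x → x_m = 30.7158.
Social marginal benefit = demand + MEB = 231.40 - 2.67x.
Set SMB = MC: 231.40 - 2.67x = 34.89 + 3.03x → x* = 34.4754.
The welfare-loss triangle has base |x_m − x*| and height MEB(x_m) (the vertical gap between SMB and MC is zero at x* and MEB at x_m).
DWL = ½ × 3.7596 × 21.4300 = 40.2841.

DWL = $40.28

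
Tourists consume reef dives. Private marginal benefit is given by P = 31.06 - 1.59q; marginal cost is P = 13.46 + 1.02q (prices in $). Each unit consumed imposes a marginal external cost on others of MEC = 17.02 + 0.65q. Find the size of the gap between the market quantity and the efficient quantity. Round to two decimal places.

6.57 units

Market equilibrium (private): 13.46 + 1.02q = 31.06 - 1.59q → q_m = 6.7433.
Social marginal benefit = demand − MEC = 14.04 - 2.24q.
Set SMB = MC: 14.04 - 2.24q = 13.46 + 1.02q → q* = 0.1779.
Gap = |6.7433 − 0.1779| = 6.5654.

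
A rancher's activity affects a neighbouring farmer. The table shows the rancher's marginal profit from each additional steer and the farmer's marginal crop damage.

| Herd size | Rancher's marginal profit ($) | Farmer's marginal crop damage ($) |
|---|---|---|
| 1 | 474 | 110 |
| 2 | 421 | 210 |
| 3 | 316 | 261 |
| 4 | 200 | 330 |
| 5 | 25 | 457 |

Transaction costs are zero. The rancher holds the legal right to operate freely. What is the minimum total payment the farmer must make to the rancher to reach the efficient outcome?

$225

Left alone the rancher would choose level 5 (marginal profit stays positive).
Efficient level: k* = 3 (marginal profit ≥ marginal crop damage through 3).
The farmer must at least cover the rancher's forgone profit from cutting 5→3: 200 + 25 = 225.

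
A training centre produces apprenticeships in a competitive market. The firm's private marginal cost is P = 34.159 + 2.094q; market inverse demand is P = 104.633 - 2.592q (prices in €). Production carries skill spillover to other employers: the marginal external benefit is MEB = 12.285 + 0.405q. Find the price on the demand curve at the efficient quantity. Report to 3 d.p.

Social marginal cost = private MC − MEB = 21.874 + 1.689q.
Set SMC = demand: 21.874 + 1.689q = 104.633 - 2.592q → q* = 19.3317.
Consumer price on the demand curve at q*: 104.633 − 2.592×19.3317 = 54.5252.

P = €54.525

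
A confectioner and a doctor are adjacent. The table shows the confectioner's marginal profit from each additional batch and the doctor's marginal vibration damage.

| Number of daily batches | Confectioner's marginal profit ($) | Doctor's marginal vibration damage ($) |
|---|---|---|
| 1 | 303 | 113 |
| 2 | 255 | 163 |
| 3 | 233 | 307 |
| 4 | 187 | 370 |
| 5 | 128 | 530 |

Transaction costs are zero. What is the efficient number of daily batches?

Bargaining reaches the level where marginal profit last exceeds marginal vibration damage.
That holds through level 2 (255 ≥ 163) but not at 3 (233 < 307).

2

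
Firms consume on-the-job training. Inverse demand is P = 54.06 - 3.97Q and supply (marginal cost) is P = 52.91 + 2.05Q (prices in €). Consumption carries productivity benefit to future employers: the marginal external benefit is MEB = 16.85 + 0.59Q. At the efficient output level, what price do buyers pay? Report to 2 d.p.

P = €40.90

Social marginal benefit = demand + MEB = 70.91 - 3.38Q.
Set SMB = MC: 70.91 - 3.38Q = 52.91 + 2.05Q → Q* = 3.3149.
Consumer price on the demand curve at Q*: 54.06 − 3.97×3.3149 = 40.8998.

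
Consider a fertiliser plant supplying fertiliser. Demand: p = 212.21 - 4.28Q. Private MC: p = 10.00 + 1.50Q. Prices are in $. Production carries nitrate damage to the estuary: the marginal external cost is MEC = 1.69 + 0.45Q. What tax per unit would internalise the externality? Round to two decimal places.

tax = $16.17 per unit

Social marginal cost = private MC + MEC = 11.69 + 1.95Q.
Set SMC = demand: 11.69 + 1.95Q = 212.21 - 4.28Q → Q* = 32.1862.
The Pigouvian tax equals MEC at Q*: 1.69 + 0.45×32.1862 = 16.1738.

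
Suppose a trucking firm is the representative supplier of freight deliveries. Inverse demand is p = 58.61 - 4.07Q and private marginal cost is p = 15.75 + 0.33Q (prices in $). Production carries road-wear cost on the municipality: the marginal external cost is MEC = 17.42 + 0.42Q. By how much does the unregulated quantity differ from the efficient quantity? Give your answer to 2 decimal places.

4.46 units

Market equilibrium (private): 15.75 + 0.33Q = 58.61 - 4.07Q → Q_m = 9.7409.
Social marginal cost = private MC + MEC = 33.17 + 0.75Q.
Set SMC = demand: 33.17 + 0.75Q = 58.61 - 4.07Q → Q* = 5.2780.
Gap = |9.7409 − 5.2780| = 4.4629.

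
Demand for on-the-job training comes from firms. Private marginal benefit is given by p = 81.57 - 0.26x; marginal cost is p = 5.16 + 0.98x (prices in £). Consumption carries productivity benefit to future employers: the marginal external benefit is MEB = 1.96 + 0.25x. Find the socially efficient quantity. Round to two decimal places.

Social marginal benefit = demand + MEB = 83.53 - 0.01x.
Set SMB = MC: 83.53 - 0.01x = 5.16 + 0.98x → x* = 79.1616.

x* = 79.16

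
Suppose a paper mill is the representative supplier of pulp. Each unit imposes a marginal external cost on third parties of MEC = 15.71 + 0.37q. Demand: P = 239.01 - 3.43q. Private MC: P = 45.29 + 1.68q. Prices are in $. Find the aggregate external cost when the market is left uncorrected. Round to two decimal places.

Market equilibrium (private): 45.29 + 1.68q = 239.01 - 3.43q → q_m = 37.9100.
Total external cost = ∫₀^{q_m} (15.71 + 0.37q) dq = 15.71×37.9100 + ½×0.37×37.9100² = 861.4422.

$861.44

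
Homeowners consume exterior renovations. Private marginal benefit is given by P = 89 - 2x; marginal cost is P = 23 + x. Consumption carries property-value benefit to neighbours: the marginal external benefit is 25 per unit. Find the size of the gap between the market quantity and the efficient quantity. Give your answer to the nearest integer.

Market equilibrium (private): 23 + x = 89 - 2x → x_m = 22.0000.
Social marginal benefit = demand + MEB = 114 - 2x.
Set SMB = MC: 114 - 2x = 23 + x → x* = 30.3333.
Gap = |22.0000 − 30.3333| = 8.3333.

8 units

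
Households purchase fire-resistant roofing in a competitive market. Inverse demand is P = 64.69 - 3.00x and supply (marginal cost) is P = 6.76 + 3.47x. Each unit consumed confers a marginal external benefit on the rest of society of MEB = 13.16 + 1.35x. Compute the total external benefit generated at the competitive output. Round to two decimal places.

171.94

Market equilibrium (private): 6.76 + 3.47x = 64.69 - 3.00x → x_m = 8.9536.
Total external benefit = ∫₀^{x_m} (13.16 + 1.35x) dx = 13.16×8.9536 + ½×1.35×8.9536² = 171.9421.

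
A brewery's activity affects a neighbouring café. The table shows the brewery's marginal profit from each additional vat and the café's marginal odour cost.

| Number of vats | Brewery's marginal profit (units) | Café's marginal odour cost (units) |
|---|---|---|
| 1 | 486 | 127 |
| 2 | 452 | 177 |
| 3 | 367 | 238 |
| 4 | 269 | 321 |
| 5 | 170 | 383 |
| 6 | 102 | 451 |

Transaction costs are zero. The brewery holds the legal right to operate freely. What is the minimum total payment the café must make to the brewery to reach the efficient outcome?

Left alone the brewery would choose level 6 (marginal profit stays positive).
Efficient level: k* = 3 (marginal profit ≥ marginal odour cost through 3).
The café must at least cover the brewery's forgone profit from cutting 6→3: 269 + 170 + 102 = 541.

541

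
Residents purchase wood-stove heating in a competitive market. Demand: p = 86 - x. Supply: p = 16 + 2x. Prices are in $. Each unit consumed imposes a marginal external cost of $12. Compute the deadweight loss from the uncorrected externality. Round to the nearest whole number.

Market equilibrium (private): 16 + 2x = 86 - x → x_m = 23.3333.
Social marginal benefit = demand − MEC = 74 - x.
Set SMB = MC: 74 - x = 16 + 2x → x* = 19.3333.
The loss is the area between SMB and MC from x* to x_m; with linear curves that's a triangle of height MEC(x_m).
DWL = ½ × 4.0000 × 12.0000 = 24.0000.

DWL = $24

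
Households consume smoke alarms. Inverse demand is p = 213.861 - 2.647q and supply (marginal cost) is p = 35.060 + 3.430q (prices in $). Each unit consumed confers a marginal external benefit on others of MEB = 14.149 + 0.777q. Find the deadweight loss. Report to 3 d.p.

DWL = $129.223

Market equilibrium (private): 35.060 + 3.430q = 213.861 - 2.647q → q_m = 29.4226.
Social marginal benefit = demand + MEB = 228.010 - 1.870q.
Set SMB = MC: 228.010 - 1.870q = 35.060 + 3.430q → q* = 36.4057.
The loss is the area between SMB and MC from q* to q_m; with linear curves that's a triangle of height MEB(q_m).
DWL = ½ × 6.9831 × 37.0103 = 129.2233.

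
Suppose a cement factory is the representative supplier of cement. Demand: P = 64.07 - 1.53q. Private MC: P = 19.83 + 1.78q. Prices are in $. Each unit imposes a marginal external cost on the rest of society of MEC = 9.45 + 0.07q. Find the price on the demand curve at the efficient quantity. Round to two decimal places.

P = $48.32

Social marginal cost = private MC + MEC = 29.28 + 1.85q.
Set SMC = demand: 29.28 + 1.85q = 64.07 - 1.53q → q* = 10.2929.
Consumer price on the demand curve at q*: 64.07 − 1.53×10.2929 = 48.3219.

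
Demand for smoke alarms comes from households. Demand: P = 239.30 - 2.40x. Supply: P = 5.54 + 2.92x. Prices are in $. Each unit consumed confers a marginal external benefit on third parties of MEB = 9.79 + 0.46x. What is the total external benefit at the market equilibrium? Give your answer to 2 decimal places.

Market equilibrium (private): 5.54 + 2.92x = 239.30 - 2.40x → x_m = 43.9398.
Total external benefit = ∫₀^{x_m} (9.79 + 0.46x) dx = 9.79×43.9398 + ½×0.46×43.9398² = 874.2330.

$874.23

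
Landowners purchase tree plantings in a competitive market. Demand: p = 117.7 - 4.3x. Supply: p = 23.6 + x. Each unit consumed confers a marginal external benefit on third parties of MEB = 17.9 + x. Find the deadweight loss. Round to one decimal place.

DWL = 147.8

Market equilibrium (private): 23.6 + x = 117.7 - 4.3x → x_m = 17.7547.
Social marginal benefit = demand + MEB = 135.6 - 3.3x.
Set SMB = MC: 135.6 - 3.3x = 23.6 + x → x* = 26.0465.
Height of the DWL triangle at x_m is SMB(x_m) − MC(x_m) = MEB(x_m) = 35.6547.
DWL = ½ × 8.2918 × 35.6547 = 147.8208.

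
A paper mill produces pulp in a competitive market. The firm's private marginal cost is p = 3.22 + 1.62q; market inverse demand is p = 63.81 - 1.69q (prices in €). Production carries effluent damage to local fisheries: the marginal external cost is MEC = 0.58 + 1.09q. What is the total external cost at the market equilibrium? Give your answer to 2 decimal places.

Market equilibrium (private): 3.22 + 1.62q = 63.81 - 1.69q → q_m = 18.3051.
Total external cost = ∫₀^{q_m} (0.58 + 1.09q) dq = 0.58×18.3051 + ½×1.09×18.3051² = 193.2338.

€193.23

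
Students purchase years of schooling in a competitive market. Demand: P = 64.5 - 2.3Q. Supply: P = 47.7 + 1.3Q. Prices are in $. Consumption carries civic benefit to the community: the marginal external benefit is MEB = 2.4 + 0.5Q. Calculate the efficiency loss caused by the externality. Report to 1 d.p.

DWL = $3.6

Market equilibrium (private): 47.7 + 1.3Q = 64.5 - 2.3Q → Q_m = 4.6667.
Social marginal benefit = demand + MEB = 66.9 - 1.8Q.
Set SMB = MC: 66.9 - 1.8Q = 47.7 + 1.3Q → Q* = 6.1935.
The welfare-loss triangle has base |Q_m − Q*| and height MEB(Q_m) (the vertical gap between SMB and MC is zero at Q* and MEB at Q_m).
DWL = ½ × 1.5268 × 4.7333 = 3.6134.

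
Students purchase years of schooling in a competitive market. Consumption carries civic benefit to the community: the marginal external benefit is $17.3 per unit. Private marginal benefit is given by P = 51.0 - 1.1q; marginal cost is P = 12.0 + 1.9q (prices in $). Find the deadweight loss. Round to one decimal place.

Market equilibrium (private): 12.0 + 1.9q = 51.0 - 1.1q → q_m = 13.0000.
Social marginal benefit = demand + MEB = 68.3 - 1.1q.
Set SMB = MC: 68.3 - 1.1q = 12.0 + 1.9q → q* = 18.7667.
The welfare-loss triangle has base |q_m − q*| and height MEB(q_m) (the vertical gap between SMB and MC is zero at q* and MEB at q_m).
DWL = ½ × 5.7667 × 17.3000 = 49.8820.

DWL = $49.9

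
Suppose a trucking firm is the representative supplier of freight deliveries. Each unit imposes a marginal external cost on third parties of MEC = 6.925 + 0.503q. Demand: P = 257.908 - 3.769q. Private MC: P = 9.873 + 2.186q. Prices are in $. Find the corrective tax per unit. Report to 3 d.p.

tax = $25.705 per unit

Social marginal cost = private MC + MEC = 16.798 + 2.689q.
Set SMC = demand: 16.798 + 2.689q = 257.908 - 3.769q → q* = 37.3351.
The Pigouvian tax equals MEC at q*: 6.925 + 0.503×37.3351 = 25.7046.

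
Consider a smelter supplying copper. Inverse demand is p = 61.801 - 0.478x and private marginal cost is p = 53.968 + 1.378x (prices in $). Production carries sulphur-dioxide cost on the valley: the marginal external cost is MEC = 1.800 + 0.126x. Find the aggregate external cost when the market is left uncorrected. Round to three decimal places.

$8.719

Market equilibrium (private): 53.968 + 1.378x = 61.801 - 0.478x → x_m = 4.2204.
Total external cost = ∫₀^{x_m} (1.800 + 0.126x) dx = 1.800×4.2204 + ½×0.126×4.2204² = 8.7189.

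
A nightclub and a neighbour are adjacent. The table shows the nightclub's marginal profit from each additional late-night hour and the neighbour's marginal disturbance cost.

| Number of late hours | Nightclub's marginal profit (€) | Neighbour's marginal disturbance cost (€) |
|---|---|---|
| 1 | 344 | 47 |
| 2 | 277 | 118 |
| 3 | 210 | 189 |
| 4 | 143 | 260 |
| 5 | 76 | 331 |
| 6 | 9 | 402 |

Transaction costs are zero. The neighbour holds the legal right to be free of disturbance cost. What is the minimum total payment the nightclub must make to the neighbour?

€354

Efficient level: marginal profit ≥ marginal disturbance cost through level 3, so k* = 3.
With the neighbour holding the right, the nightclub must at least compensate total damage at k*: 47 + 118 + 189 = 354.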